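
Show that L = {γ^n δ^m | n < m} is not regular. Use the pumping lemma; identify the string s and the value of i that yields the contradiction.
Assume L is regular with pumping length p. Idea: pumping up the γ-block makes the γ-count reach the δ-count.
Choose s = γ^p δ^(p+1) ∈ L. By the pumping lemma, s = xyz with |xy| ≤ p, |y| > 0, so y = γ^k with k ≥ 1. Then xy²z = γ^(p+k) δ^(p+1). Since p+k ≥ p+1, the number of γ's is no longer strictly less than the number of δ's, so xy²z ∉ L.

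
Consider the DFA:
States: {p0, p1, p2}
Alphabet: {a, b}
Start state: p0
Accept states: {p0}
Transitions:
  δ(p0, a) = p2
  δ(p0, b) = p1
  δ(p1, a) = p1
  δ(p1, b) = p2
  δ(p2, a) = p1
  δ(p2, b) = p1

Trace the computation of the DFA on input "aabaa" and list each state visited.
read 'a': p0 → p2
  read 'a': p2 → p1
  read 'b': p1 → p2
  read 'a': p2 → p1
  read 'a': p1 → p1
p0 -> p2 -> p1 -> p2 -> p1 -> p1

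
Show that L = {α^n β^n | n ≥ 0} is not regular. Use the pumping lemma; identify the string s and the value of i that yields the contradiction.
Assume L is regular with pumping length p. Idea: pumping the α-block changes the count balance.
Choose s = α^p β^p (length 2p ≥ p). By the pumping lemma, s = xyz with |xy| ≤ p, |y| > 0. So y = α^k for some k > 0 (since xy is entirely within the α's). Pumping gives xy²z = α^(p+k) β^p, which is not in L since p+k ≠ p.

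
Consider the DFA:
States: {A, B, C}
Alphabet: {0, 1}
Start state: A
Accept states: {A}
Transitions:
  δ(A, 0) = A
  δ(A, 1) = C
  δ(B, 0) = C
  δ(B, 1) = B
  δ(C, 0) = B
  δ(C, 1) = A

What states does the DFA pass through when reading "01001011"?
read '0': A → A
  read '1': A → C
  read '0': C → B
  read '0': B → C
  read '1': C → A
  read '0': A → A
  read '1': A → C
  read '1': C → A
A -> A -> C -> B -> C -> A -> A -> C -> A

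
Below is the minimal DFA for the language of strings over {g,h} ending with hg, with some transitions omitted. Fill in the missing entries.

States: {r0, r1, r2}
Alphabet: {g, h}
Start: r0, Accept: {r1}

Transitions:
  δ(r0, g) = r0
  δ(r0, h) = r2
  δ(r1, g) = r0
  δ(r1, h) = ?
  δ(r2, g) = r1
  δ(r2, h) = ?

From the language and accept set, identify what each state tracks — r0: no suffix match; r1: suffix is hg; r2: one trailing h.
Each missing δ(q, a) is the state matching the new tracked value after reading a.
δ(r1, h) = r2; δ(r2, h) = r2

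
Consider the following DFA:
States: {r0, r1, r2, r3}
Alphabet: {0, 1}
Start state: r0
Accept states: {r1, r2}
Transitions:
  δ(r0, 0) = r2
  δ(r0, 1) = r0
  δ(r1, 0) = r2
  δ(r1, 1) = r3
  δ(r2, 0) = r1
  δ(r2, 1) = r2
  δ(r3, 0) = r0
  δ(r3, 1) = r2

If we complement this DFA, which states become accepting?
Complement accept states = All states \ Original accept states
= {r0, r1, r2, r3} \ {r1, r2}
{r0, r3}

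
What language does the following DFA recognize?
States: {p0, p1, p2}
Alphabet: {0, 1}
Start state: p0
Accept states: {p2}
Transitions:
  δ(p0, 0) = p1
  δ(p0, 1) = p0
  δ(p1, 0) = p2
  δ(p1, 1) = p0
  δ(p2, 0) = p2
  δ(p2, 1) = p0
Testing a few strings:
  '0' → reject
  '0100' → accept
  '1110' → reject
  '1011' → reject
State roles: p0=last symbol not 0; p1=one trailing 0; p2=two trailing 0's
All binary strings ending with 00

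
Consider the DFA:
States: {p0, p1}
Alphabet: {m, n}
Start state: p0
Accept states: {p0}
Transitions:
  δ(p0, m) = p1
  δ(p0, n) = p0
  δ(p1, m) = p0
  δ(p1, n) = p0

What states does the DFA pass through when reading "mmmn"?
read 'm': p0 → p1
  read 'm': p1 → p0
  read 'm': p0 → p1
  read 'n': p1 → p0
p0 -> p1 -> p0 -> p1 -> p0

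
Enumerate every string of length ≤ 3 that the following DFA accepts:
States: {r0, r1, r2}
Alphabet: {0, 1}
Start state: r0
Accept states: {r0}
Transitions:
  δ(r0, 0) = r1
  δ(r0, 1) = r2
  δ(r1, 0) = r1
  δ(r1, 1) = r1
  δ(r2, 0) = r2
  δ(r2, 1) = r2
ε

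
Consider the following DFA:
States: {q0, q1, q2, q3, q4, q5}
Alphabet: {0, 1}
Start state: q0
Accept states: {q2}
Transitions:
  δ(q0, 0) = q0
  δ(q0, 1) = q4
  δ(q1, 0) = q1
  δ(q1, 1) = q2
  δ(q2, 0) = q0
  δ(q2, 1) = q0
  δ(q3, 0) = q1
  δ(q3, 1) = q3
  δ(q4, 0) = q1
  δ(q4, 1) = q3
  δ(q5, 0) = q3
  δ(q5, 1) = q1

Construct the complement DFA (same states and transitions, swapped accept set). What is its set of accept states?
Complement accept states = All states \ Original accept states
= {q0, q1, q2, q3, q4, q5} \ {q2}
{q0, q1, q3, q4, q5}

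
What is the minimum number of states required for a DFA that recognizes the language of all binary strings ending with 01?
By Myhill–Nerode, count the distinguishable equivalence classes: 3 classes — one per longest suffix of the input that is a prefix of '01' (lengths 0 through 2); only the length-2 class is accepting.
3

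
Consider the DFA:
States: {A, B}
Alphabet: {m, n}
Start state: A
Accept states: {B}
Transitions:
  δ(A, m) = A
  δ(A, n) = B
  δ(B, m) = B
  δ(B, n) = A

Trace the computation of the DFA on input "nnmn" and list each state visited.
read 'n': A → B
  read 'n': B → A
  read 'm': A → A
  read 'n': A → B
A -> B -> A -> A -> B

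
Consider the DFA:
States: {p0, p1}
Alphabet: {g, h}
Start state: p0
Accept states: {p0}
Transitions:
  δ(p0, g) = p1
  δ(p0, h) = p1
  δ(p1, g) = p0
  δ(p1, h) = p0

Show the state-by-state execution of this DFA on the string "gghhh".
read 'g': p0 → p1
  read 'g': p1 → p0
  read 'h': p0 → p1
  read 'h': p1 → p0
  read 'h': p0 → p1
p0 -> p1 -> p0 -> p1 -> p0 -> p1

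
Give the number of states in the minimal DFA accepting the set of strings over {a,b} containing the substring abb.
By Myhill–Nerode, count the distinguishable equivalence classes: 4 classes — one per longest suffix of the input that is a prefix of 'abb' (lengths 0 through 2), plus an absorbing 'already seen abb' class.
4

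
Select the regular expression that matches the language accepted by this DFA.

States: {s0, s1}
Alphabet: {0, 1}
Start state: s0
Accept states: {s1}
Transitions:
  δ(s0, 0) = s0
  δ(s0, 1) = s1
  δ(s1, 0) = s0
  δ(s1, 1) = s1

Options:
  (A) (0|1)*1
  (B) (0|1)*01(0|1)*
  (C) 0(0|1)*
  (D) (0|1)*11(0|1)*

Check each option against the DFA on short strings; one disagreement eliminates an option:
  (A) (0|1)*1: agrees with the DFA on every string of length ≤ 6
  (B) (0|1)*01(0|1)*: on '1' the DFA goes s0 → s1 and accepts (s1 ∈ Accept), but the regex does not match it → eliminate
  (C) 0(0|1)*: on '0' the DFA goes s0 → s0 and rejects (s0 ∉ Accept), but the regex matches it → eliminate
  (D) (0|1)*11(0|1)*: on '1' the DFA goes s0 → s1 and accepts (s1 ∈ Accept), but the regex does not match it → eliminate
Only (A) is consistent with the DFA.
(A) (0|1)*1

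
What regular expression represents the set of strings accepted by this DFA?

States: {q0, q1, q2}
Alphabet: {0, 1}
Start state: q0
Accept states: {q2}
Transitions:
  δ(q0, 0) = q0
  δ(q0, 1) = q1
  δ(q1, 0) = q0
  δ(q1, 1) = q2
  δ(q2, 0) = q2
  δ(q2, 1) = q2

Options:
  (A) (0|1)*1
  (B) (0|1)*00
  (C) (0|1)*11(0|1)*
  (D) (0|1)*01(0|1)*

Check each option against the DFA on short strings; one disagreement eliminates an option:
  (A) (0|1)*1: on '1' the DFA goes q0 → q1 and rejects (q1 ∉ Accept), but the regex matches it → eliminate
  (B) (0|1)*00: on '00' the DFA goes q0 → q0 → q0 and rejects (q0 ∉ Accept), but the regex matches it → eliminate
  (C) (0|1)*11(0|1)*: agrees with the DFA on every string of length ≤ 6
  (D) (0|1)*01(0|1)*: on '01' the DFA goes q0 → q0 → q1 and rejects (q1 ∉ Accept), but the regex matches it → eliminate
Only (C) is consistent with the DFA.
(C) (0|1)*11(0|1)*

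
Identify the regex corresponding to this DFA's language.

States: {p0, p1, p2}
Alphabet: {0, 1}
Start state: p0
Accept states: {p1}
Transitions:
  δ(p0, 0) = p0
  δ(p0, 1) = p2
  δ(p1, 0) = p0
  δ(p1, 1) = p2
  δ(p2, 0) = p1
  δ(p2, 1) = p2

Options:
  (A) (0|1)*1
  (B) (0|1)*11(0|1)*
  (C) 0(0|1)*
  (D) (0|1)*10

Check each option against the DFA on short strings; one disagreement eliminates an option:
  (A) (0|1)*1: on '1' the DFA goes p0 → p2 and rejects (p2 ∉ Accept), but the regex matches it → eliminate
  (B) (0|1)*11(0|1)*: on '10' the DFA goes p0 → p2 → p1 and accepts (p1 ∈ Accept), but the regex does not match it → eliminate
  (C) 0(0|1)*: on '0' the DFA goes p0 → p0 and rejects (p0 ∉ Accept), but the regex matches it → eliminate
  (D) (0|1)*10: agrees with the DFA on every string of length ≤ 6
Only (D) is consistent with the DFA.
(D) (0|1)*10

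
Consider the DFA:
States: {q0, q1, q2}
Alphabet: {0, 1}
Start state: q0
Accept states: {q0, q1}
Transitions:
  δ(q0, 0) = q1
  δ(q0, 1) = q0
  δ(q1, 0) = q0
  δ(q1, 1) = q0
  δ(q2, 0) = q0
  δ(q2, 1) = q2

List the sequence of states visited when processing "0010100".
read '0': q0 → q1
  read '0': q1 → q0
  read '1': q0 → q0
  read '0': q0 → q1
  read '1': q1 → q0
  read '0': q0 → q1
  read '0': q1 → q0
q0 -> q1 -> q0 -> q0 -> q1 -> q0 -> q1 -> q0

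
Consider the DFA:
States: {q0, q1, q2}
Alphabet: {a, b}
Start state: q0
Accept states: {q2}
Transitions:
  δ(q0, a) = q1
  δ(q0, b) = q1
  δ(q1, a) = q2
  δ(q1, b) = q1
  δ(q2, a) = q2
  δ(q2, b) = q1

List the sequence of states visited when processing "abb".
read 'a': q0 → q1
  read 'b': q1 → q1
  read 'b': q1 → q1
q0 -> q1 -> q1 -> q1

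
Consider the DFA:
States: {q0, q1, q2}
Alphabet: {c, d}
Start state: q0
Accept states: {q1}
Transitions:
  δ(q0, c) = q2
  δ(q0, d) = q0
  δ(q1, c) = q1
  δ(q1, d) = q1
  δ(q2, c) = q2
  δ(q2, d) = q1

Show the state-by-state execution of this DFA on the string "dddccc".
read 'd': q0 → q0
  read 'd': q0 → q0
  read 'd': q0 → q0
  read 'c': q0 → q2
  read 'c': q2 → q2
  read 'c': q2 → q2
q0 -> q0 -> q0 -> q0 -> q2 -> q2 -> q2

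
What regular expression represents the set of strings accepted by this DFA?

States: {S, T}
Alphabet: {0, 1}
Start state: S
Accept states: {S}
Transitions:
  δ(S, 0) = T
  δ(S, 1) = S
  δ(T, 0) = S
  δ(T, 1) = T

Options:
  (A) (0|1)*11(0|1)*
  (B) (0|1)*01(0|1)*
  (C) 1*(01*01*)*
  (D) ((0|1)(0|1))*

Check each option against the DFA on short strings; one disagreement eliminates an option:
  (A) (0|1)*11(0|1)*: on ε the DFA stays in S and accepts (S ∈ Accept), but the regex does not match it → eliminate
  (B) (0|1)*01(0|1)*: on ε the DFA stays in S and accepts (S ∈ Accept), but the regex does not match it → eliminate
  (C) 1*(01*01*)*: agrees with the DFA on every string of length ≤ 6
  (D) ((0|1)(0|1))*: on '1' the DFA goes S → S and accepts (S ∈ Accept), but the regex does not match it → eliminate
Only (C) is consistent with the DFA.
(C) 1*(01*01*)*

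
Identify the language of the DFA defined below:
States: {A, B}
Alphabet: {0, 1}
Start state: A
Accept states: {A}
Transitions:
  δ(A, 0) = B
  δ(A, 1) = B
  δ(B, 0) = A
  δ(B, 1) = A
Testing a few strings:
  '011' → reject
  '0' → reject
  '01' → accept
  '000' → reject
State roles: A=even length so far; B=odd length so far
All binary strings of even length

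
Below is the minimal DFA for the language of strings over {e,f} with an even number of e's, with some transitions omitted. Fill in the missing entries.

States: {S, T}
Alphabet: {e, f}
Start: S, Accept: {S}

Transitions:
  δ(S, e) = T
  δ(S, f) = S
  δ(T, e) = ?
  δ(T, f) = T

From the language and accept set, identify what each state tracks — S: even number of e's so far; T: odd number of e's so far.
Each missing δ(q, a) is the state matching the new tracked value after reading a.
δ(T, e) = S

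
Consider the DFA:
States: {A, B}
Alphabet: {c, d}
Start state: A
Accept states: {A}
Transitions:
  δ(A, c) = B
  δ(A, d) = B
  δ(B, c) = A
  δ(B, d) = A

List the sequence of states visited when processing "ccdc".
read 'c': A → B
  read 'c': B → A
  read 'd': A → B
  read 'c': B → A
A -> B -> A -> B -> A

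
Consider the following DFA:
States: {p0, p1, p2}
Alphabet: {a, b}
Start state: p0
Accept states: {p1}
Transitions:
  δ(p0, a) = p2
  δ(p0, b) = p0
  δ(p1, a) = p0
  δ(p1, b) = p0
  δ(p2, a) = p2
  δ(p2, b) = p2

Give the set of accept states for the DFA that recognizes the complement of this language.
Complement accept states = All states \ Original accept states
= {p0, p1, p2} \ {p1}
{p0, p2}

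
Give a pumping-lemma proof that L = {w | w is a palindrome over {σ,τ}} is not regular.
Assume L is regular with pumping length p. Idea: pumping the leading σ-block breaks the symmetry.
Choose s = σ^p τ σ^p (a palindrome of length 2p+1 ≥ p). By the pumping lemma, s = xyz with |xy| ≤ p, |y| > 0, so y = σ^k with k > 0 (xy lies entirely in the first σ^p). Then xy²z = σ^(p+k) τ σ^p, which is not a palindrome since p+k ≠ p.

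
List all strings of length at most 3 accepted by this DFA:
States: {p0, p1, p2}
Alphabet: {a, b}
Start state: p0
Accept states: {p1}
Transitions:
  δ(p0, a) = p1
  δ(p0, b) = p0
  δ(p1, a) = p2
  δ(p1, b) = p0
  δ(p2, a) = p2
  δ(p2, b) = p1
a, ba, aab, aba, bba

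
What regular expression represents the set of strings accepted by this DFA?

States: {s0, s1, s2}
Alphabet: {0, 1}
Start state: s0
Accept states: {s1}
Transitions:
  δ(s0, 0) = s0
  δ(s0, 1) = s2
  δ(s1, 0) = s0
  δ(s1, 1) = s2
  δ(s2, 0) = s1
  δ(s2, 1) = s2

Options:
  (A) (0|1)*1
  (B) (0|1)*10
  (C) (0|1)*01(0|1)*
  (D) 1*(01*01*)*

Check each option against the DFA on short strings; one disagreement eliminates an option:
  (A) (0|1)*1: on '1' the DFA goes s0 → s2 and rejects (s2 ∉ Accept), but the regex matches it → eliminate
  (B) (0|1)*10: agrees with the DFA on every string of length ≤ 6
  (C) (0|1)*01(0|1)*: on '01' the DFA goes s0 → s0 → s2 and rejects (s2 ∉ Accept), but the regex matches it → eliminate
  (D) 1*(01*01*)*: on ε the DFA stays in s0 and rejects (s0 ∉ Accept), but the regex matches it → eliminate
Only (B) is consistent with the DFA.
(B) (0|1)*10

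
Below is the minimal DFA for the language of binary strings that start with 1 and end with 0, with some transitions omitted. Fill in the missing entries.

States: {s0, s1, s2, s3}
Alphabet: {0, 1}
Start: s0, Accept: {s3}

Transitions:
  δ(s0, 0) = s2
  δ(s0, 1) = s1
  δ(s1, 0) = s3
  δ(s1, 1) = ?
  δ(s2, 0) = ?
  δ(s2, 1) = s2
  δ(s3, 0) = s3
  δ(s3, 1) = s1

From the language and accept set, identify what each state tracks — s0: no input read; s1: started with 1, last symbol 1; s2: started with 0 (dead); s3: started with 1, last symbol 0.
Each missing δ(q, a) is the state matching the new tracked value after reading a.
δ(s1, 1) = s1; δ(s2, 0) = s2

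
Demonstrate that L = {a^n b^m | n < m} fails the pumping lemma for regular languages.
Assume L is regular with pumping length p. Idea: pumping up the a-block makes the a-count reach the b-count.
Choose s = a^p b^(p+1) ∈ L. By the pumping lemma, s = xyz with |xy| ≤ p, |y| > 0, so y = a^k with k ≥ 1. Then xy²z = a^(p+k) b^(p+1). Since p+k ≥ p+1, the number of a's is no longer strictly less than the number of b's, so xy²z ∉ L.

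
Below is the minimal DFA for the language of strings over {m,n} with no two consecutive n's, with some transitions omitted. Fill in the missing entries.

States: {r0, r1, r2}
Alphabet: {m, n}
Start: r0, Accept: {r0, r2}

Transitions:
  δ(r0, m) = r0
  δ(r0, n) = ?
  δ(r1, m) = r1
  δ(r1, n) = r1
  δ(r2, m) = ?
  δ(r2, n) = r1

From the language and accept set, identify what each state tracks — r0: last symbol not n (ok); r1: saw nn (dead); r2: last symbol n (ok).
Each missing δ(q, a) is the state matching the new tracked value after reading a.
δ(r0, n) = r2; δ(r2, m) = r0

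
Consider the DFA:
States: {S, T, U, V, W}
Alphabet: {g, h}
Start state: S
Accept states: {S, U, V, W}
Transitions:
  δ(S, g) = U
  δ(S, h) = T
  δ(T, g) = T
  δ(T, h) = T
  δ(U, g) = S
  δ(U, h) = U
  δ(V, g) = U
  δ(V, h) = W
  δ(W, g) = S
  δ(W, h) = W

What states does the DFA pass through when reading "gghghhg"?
read 'g': S → U
  read 'g': U → S
  read 'h': S → T
  read 'g': T → T
  read 'h': T → T
  read 'h': T → T
  read 'g': T → T
S -> U -> S -> T -> T -> T -> T -> T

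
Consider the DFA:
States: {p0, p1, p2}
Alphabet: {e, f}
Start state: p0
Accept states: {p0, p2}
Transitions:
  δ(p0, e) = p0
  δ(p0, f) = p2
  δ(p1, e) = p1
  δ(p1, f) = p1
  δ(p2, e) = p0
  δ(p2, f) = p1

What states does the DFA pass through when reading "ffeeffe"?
read 'f': p0 → p2
  read 'f': p2 → p1
  read 'e': p1 → p1
  read 'e': p1 → p1
  read 'f': p1 → p1
  read 'f': p1 → p1
  read 'e': p1 → p1
p0 -> p2 -> p1 -> p1 -> p1 -> p1 -> p1 -> p1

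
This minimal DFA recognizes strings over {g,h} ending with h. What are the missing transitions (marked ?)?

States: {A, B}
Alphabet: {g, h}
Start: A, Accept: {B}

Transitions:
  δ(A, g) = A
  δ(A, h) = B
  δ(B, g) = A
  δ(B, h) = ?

From the language and accept set, identify what each state tracks — A: last symbol not h; B: last symbol is h.
Each missing δ(q, a) is the state matching the new tracked value after reading a.
δ(B, h) = B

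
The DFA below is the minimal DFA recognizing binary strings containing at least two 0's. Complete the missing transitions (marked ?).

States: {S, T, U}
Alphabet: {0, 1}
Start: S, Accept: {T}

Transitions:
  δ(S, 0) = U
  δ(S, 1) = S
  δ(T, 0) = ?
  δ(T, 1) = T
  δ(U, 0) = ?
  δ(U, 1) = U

From the language and accept set, identify what each state tracks — S: zero 0's seen; T: ≥ two 0's seen; U: one 0 seen.
Each missing δ(q, a) is the state matching the new tracked value after reading a.
δ(T, 0) = T; δ(U, 0) = T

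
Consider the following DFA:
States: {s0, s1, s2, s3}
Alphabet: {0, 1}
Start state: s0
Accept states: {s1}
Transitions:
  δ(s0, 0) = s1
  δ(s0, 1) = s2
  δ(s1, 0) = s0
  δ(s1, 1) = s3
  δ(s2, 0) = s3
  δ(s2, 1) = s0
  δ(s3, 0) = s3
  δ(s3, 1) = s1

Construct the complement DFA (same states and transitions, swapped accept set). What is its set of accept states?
Complement accept states = All states \ Original accept states
= {s0, s1, s2, s3} \ {s1}
{s0, s2, s3}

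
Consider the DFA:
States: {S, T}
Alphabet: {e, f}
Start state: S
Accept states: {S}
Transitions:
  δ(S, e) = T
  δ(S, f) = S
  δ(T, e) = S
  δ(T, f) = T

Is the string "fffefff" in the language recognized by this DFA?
Processing string "fffefff":
  S --f--> S
  S --f--> S
  S --f--> S
  S --e--> T
  T --f--> T
  T --f--> T
  T --f--> T
Final state: T
Accept states: {S}
No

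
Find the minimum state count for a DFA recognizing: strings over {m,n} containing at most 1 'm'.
By Myhill–Nerode, count the distinguishable equivalence classes: 3 classes — having seen 0, 1, or >1 copies of 'm'; counts 0 through 1 are accepting and >1 is dead.
3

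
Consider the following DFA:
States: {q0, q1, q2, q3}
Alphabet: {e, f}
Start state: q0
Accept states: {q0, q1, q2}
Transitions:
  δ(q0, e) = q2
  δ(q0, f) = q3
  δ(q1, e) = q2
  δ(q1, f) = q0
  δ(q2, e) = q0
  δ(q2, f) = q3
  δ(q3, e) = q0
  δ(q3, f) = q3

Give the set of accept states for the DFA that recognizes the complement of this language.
Complement accept states = All states \ Original accept states
= {q0, q1, q2, q3} \ {q0, q1, q2}
{q3}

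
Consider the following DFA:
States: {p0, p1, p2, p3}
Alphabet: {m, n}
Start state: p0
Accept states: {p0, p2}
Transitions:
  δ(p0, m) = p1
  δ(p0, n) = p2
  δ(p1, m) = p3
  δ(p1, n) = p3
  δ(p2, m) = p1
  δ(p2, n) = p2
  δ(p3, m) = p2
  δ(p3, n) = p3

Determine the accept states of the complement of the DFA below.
Complement accept states = All states \ Original accept states
= {p0, p1, p2, p3} \ {p0, p2}
{p1, p3}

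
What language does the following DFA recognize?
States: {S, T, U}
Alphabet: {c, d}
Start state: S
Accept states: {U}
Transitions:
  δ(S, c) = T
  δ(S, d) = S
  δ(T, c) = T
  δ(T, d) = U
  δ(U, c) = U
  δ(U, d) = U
Testing a few strings:
  'dd' → reject
  'cd' → accept
  'cdc' → accept
  'c' → reject
State roles: S=no c seen yet; T=seen a c, waiting for d; U=substring cd seen
All strings over {c,d} containing the substring cd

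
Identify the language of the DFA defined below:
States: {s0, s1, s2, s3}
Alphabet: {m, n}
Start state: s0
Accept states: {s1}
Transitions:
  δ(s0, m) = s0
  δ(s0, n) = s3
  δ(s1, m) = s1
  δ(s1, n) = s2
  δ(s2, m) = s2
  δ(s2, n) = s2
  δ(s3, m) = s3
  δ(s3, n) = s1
Testing a few strings:
  'm' → reject
  'n' → reject
  'nnnn' → reject
  'mnm' → reject
State roles: s0=zero n's; s1=two n's; s2=≥ three n's (dead); s3=one n
All strings over {m,n} containing exactly two n's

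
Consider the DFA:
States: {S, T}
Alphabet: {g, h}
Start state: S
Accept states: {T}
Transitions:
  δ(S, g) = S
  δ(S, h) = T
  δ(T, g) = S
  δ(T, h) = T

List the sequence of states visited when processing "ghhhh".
read 'g': S → S
  read 'h': S → T
  read 'h': T → T
  read 'h': T → T
  read 'h': T → T
S -> S -> T -> T -> T -> T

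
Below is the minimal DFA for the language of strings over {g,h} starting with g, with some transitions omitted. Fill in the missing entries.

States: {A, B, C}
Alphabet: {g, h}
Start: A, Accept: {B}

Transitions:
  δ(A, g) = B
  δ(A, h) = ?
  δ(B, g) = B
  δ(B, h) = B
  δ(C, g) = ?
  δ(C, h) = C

From the language and accept set, identify what each state tracks — A: no input read; B: started with g; C: started with h (dead).
Each missing δ(q, a) is the state matching the new tracked value after reading a.
δ(A, h) = C; δ(C, g) = C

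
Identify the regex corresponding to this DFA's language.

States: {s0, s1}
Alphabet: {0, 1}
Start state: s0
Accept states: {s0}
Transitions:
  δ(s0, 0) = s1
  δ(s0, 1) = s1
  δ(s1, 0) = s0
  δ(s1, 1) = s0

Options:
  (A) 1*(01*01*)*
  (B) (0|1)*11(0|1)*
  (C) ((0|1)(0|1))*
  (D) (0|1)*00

Check each option against the DFA on short strings; one disagreement eliminates an option:
  (A) 1*(01*01*)*: on '1' the DFA goes s0 → s1 and rejects (s1 ∉ Accept), but the regex matches it → eliminate
  (B) (0|1)*11(0|1)*: on ε the DFA stays in s0 and accepts (s0 ∈ Accept), but the regex does not match it → eliminate
  (C) ((0|1)(0|1))*: agrees with the DFA on every string of length ≤ 6
  (D) (0|1)*00: on ε the DFA stays in s0 and accepts (s0 ∈ Accept), but the regex does not match it → eliminate
Only (C) is consistent with the DFA.
(C) ((0|1)(0|1))*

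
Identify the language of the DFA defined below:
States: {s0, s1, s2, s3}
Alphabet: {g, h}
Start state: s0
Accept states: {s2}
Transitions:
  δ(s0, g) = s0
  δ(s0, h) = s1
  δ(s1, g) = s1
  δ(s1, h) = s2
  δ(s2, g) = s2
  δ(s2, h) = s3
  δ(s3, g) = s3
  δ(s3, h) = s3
Testing a few strings:
  'gghg' → reject
  'hh' → accept
  'h' → reject
  'ggg' → reject
State roles: s0=zero h's; s1=one h; s2=two h's; s3=≥ three h's (dead)
All strings over {g,h} containing exactly two h's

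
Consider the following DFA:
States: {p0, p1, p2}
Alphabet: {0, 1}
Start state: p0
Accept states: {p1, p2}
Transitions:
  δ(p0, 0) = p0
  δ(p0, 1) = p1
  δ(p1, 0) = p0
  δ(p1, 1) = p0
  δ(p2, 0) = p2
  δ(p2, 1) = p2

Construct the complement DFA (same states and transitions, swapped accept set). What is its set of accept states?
Complement accept states = All states \ Original accept states
= {p0, p1, p2} \ {p1, p2}
{p0}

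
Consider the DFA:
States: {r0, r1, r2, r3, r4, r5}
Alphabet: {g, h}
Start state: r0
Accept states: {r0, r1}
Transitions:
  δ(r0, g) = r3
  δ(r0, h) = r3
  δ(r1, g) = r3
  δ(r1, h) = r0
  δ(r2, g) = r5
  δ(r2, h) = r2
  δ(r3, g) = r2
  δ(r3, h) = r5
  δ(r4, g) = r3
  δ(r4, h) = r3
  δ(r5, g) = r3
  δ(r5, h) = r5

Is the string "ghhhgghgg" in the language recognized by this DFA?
Processing string "ghhhgghgg":
  r0 --g--> r3
  r3 --h--> r5
  r5 --h--> r5
  r5 --h--> r5
  r5 --g--> r3
  r3 --g--> r2
  r2 --h--> r2
  r2 --g--> r5
  r5 --g--> r3
Final state: r3
Accept states: {r0, r1}
No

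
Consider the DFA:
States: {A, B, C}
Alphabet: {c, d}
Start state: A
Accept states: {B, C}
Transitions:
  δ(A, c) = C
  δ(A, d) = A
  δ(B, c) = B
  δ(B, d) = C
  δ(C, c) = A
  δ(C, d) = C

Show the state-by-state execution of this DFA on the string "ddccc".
read 'd': A → A
  read 'd': A → A
  read 'c': A → C
  read 'c': C → A
  read 'c': A → C
A -> A -> A -> C -> A -> C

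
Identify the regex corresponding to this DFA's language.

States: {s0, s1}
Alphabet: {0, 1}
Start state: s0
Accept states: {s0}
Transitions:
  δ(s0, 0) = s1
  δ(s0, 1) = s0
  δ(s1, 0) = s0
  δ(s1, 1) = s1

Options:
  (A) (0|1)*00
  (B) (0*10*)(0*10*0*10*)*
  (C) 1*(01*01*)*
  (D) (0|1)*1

Check each option against the DFA on short strings; one disagreement eliminates an option:
  (A) (0|1)*00: on ε the DFA stays in s0 and accepts (s0 ∈ Accept), but the regex does not match it → eliminate
  (B) (0*10*)(0*10*0*10*)*: on ε the DFA stays in s0 and accepts (s0 ∈ Accept), but the regex does not match it → eliminate
  (C) 1*(01*01*)*: agrees with the DFA on every string of length ≤ 6
  (D) (0|1)*1: on ε the DFA stays in s0 and accepts (s0 ∈ Accept), but the regex does not match it → eliminate
Only (C) is consistent with the DFA.
(C) 1*(01*01*)*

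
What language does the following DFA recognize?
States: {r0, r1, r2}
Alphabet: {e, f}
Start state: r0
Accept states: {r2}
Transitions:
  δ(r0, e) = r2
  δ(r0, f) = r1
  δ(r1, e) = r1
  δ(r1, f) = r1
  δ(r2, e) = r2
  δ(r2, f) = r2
Testing a few strings:
  'f' → reject
  'e' → accept
  'fe' → reject
  'eee' → accept
State roles: r0=no input read; r1=started with f (dead); r2=started with e
All strings over {e,f} starting with e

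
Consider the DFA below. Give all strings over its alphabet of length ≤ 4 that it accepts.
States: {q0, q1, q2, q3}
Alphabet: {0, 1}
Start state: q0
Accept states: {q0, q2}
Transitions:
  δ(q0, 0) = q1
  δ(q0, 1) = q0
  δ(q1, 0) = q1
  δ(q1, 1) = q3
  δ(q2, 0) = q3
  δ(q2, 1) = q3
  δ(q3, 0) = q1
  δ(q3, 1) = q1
ε, 1, 11, 111, 1111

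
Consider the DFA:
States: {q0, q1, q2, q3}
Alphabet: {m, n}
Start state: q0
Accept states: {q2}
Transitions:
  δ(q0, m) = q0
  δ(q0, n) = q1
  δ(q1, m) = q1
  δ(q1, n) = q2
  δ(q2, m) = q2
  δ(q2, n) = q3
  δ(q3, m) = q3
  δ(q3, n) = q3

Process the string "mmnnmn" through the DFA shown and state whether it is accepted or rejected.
Processing string "mmnnmn":
  q0 --m--> q0
  q0 --m--> q0
  q0 --n--> q1
  q1 --n--> q2
  q2 --m--> q2
  q2 --n--> q3
Final state: q3
Accept states: {q2}
No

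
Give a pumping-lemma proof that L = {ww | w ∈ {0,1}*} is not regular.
Assume L is regular with pumping length p. Idea: pumping the leading 0-block breaks the equality of the two halves.
Choose s = 0^p 1 0^p 1 ∈ L (with w = 0^p 1). |s| = 2p+2 ≥ p. By the pumping lemma, s = xyz with |xy| ≤ p, |y| > 0, so y = 0^k with k ≥ 1, in the first 0-block. Then xy²z = 0^(p+k) 1 0^p 1, of length 2p+2+k. If k is odd this length is odd, so it cannot be of the form ww. If k is even, each half has length p+1+k/2 ≤ p+k, so the first half lies entirely inside the leading 0-block and contains no 1, while the second half ends in 1; the halves differ. Either way xy²z ∉ L.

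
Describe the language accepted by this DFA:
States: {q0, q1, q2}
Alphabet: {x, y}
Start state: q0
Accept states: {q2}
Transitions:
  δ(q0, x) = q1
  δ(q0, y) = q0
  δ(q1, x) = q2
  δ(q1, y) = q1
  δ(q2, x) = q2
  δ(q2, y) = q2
Testing a few strings:
  'xyx' → accept
  'yxyx' → accept
  'y' → reject
  'xxxx' → accept
State roles: q0=zero x's seen; q1=one x seen; q2=≥ two x's seen
All strings over {x,y} containing at least two x's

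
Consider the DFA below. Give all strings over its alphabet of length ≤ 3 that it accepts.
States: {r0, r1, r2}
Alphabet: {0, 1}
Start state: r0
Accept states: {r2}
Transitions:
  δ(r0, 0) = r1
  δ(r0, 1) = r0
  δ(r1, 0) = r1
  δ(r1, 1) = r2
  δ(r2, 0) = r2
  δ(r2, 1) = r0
01, 001, 010, 101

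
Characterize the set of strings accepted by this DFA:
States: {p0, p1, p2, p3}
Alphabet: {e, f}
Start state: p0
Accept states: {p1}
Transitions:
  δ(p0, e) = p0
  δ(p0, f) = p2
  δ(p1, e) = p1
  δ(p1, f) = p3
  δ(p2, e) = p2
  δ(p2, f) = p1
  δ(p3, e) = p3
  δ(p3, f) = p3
Testing a few strings:
  'ffe' → accept
  'fe' → reject
  'e' → reject
  'feee' → reject
State roles: p0=zero f's; p1=two f's; p2=one f; p3=≥ three f's (dead)
All strings over {e,f} containing exactly two f's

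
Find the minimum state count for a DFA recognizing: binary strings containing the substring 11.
By Myhill–Nerode, count the distinguishable equivalence classes: 3 classes — one per longest suffix of the input that is a prefix of '11' (lengths 0 through 1), plus an absorbing 'already seen 11' class.
3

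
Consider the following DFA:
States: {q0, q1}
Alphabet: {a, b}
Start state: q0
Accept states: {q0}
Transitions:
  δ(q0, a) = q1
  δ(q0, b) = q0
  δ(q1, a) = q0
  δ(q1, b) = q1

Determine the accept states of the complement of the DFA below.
Complement accept states = All states \ Original accept states
= {q0, q1} \ {q0}
{q1}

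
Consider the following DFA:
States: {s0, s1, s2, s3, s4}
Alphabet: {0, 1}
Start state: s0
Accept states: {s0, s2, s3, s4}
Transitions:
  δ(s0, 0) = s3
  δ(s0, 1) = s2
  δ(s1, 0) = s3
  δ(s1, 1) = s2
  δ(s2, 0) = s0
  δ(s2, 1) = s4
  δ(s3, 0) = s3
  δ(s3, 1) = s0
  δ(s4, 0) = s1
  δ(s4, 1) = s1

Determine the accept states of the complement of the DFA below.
Complement accept states = All states \ Original accept states
= {s0, s1, s2, s3, s4} \ {s0, s2, s3, s4}
{s1}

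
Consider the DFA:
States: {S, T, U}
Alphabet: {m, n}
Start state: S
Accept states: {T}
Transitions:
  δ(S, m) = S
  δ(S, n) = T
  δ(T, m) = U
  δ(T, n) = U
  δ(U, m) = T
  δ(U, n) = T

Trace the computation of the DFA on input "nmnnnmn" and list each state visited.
read 'n': S → T
  read 'm': T → U
  read 'n': U → T
  read 'n': T → U
  read 'n': U → T
  read 'm': T → U
  read 'n': U → T
S -> T -> U -> T -> U -> T -> U -> T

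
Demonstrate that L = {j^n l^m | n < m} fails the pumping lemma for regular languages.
Assume L is regular with pumping length p. Idea: pumping up the j-block makes the j-count reach the l-count.
Choose s = j^p l^(p+1) ∈ L. By the pumping lemma, s = xyz with |xy| ≤ p, |y| > 0, so y = j^k with k ≥ 1. Then xy²z = j^(p+k) l^(p+1). Since p+k ≥ p+1, the number of j's is no longer strictly less than the number of l's, so xy²z ∉ L.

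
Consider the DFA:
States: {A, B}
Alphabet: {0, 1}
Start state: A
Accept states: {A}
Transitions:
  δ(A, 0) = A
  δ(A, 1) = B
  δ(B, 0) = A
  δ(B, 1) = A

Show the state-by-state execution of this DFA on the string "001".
read '0': A → A
  read '0': A → A
  read '1': A → B
A -> A -> A -> B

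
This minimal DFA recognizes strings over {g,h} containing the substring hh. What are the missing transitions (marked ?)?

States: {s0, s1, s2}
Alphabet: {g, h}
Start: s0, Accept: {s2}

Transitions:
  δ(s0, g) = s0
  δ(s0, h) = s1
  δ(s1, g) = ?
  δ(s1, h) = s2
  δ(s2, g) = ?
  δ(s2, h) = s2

From the language and accept set, identify what each state tracks — s0: no progress toward hh; s1: one trailing h; s2: substring hh seen.
Each missing δ(q, a) is the state matching the new tracked value after reading a.
δ(s1, g) = s0; δ(s2, g) = s2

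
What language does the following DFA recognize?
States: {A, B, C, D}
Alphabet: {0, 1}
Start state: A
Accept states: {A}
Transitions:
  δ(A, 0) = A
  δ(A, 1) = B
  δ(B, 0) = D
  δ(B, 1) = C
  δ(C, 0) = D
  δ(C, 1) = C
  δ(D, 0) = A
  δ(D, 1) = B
Testing a few strings:
  '1000' → accept
  '1' → reject
  '1100' → accept
  '1101' → reject
State roles: A=value ≡ 0 (mod 4); B=value ≡ 1 (mod 4); C=value ≡ 3 (mod 4); D=value ≡ 2 (mod 4)
All binary strings representing a multiple of 4 (read in base 2; leading zeros allowed and ε counts as 0)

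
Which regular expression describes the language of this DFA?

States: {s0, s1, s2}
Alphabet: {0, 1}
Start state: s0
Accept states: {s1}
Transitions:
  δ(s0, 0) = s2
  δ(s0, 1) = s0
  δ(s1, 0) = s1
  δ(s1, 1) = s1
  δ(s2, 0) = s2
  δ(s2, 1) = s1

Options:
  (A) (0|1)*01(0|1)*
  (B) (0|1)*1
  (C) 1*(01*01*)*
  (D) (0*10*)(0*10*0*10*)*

Check each option against the DFA on short strings; one disagreement eliminates an option:
  (A) (0|1)*01(0|1)*: agrees with the DFA on every string of length ≤ 6
  (B) (0|1)*1: on '1' the DFA goes s0 → s0 and rejects (s0 ∉ Accept), but the regex matches it → eliminate
  (C) 1*(01*01*)*: on ε the DFA stays in s0 and rejects (s0 ∉ Accept), but the regex matches it → eliminate
  (D) (0*10*)(0*10*0*10*)*: on '1' the DFA goes s0 → s0 and rejects (s0 ∉ Accept), but the regex matches it → eliminate
Only (A) is consistent with the DFA.
(A) (0|1)*01(0|1)*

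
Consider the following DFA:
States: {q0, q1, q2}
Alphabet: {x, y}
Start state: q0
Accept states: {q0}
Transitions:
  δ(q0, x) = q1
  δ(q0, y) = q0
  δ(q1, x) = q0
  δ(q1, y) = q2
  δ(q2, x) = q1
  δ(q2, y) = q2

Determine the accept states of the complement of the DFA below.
Complement accept states = All states \ Original accept states
= {q0, q1, q2} \ {q0}
{q1, q2}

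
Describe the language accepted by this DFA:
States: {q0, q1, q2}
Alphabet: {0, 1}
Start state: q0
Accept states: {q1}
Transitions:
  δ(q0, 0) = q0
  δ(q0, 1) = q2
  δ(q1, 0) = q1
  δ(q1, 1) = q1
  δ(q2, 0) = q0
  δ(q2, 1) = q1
Testing a few strings:
  '0' → reject
  '0101' → reject
  '0100' → reject
  '1' → reject
State roles: q0=no progress toward 11; q1=substring 11 seen; q2=one trailing 1
All binary strings containing the substring 11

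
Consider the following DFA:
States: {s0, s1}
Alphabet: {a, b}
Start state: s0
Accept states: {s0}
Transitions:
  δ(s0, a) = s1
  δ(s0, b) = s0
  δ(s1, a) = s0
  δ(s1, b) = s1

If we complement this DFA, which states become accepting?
Complement accept states = All states \ Original accept states
= {s0, s1} \ {s0}
{s1}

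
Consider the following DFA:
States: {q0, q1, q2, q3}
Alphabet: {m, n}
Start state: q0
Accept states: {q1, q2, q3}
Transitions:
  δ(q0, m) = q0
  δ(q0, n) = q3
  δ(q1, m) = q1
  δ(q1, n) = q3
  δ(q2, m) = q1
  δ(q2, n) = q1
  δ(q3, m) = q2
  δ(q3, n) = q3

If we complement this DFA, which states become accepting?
Complement accept states = All states \ Original accept states
= {q0, q1, q2, q3} \ {q1, q2, q3}
{q0}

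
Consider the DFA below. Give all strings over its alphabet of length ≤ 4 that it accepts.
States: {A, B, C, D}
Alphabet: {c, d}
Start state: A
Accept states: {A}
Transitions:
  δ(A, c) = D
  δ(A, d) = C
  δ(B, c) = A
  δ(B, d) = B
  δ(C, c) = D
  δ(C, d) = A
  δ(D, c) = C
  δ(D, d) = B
ε, dd, ccd, cdc, cddc, dccd, dcdc, dddd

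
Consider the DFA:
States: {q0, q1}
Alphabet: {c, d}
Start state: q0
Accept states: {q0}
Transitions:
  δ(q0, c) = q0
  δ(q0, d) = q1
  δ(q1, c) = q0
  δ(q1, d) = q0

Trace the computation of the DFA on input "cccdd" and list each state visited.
read 'c': q0 → q0
  read 'c': q0 → q0
  read 'c': q0 → q0
  read 'd': q0 → q1
  read 'd': q1 → q0
q0 -> q0 -> q0 -> q0 -> q1 -> q0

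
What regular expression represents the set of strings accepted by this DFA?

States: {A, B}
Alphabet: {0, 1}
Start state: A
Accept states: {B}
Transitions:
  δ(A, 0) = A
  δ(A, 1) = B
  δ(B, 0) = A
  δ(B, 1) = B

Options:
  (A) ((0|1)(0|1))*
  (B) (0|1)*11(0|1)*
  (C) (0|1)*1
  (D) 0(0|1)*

Check each option against the DFA on short strings; one disagreement eliminates an option:
  (A) ((0|1)(0|1))*: on ε the DFA stays in A and rejects (A ∉ Accept), but the regex matches it → eliminate
  (B) (0|1)*11(0|1)*: on '1' the DFA goes A → B and accepts (B ∈ Accept), but the regex does not match it → eliminate
  (C) (0|1)*1: agrees with the DFA on every string of length ≤ 6
  (D) 0(0|1)*: on '0' the DFA goes A → A and rejects (A ∉ Accept), but the regex matches it → eliminate
Only (C) is consistent with the DFA.
(C) (0|1)*1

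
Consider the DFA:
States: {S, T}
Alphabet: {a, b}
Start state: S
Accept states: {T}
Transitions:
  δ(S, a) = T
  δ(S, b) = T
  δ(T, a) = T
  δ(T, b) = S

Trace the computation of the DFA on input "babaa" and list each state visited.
read 'b': S → T
  read 'a': T → T
  read 'b': T → S
  read 'a': S → T
  read 'a': T → T
S -> T -> T -> S -> T -> T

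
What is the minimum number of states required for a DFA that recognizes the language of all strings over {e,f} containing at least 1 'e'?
By Myhill–Nerode, count the distinguishable equivalence classes: 2 classes — having seen 0, or ≥1 copies of 'e'; any two classes i < j (j ≤ 1) are distinguished by the string e^(1−j), which takes class j to 1 copy (accepted) but leaves class i below 1 (rejected).
2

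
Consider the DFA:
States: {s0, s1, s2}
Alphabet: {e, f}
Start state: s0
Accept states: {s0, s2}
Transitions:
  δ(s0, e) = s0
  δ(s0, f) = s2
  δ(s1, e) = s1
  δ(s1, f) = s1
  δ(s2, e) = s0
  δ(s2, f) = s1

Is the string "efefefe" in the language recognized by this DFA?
Processing string "efefefe":
  s0 --e--> s0
  s0 --f--> s2
  s2 --e--> s0
  s0 --f--> s2
  s2 --e--> s0
  s0 --f--> s2
  s2 --e--> s0
Final state: s0
Accept states: {s0, s2}
Yes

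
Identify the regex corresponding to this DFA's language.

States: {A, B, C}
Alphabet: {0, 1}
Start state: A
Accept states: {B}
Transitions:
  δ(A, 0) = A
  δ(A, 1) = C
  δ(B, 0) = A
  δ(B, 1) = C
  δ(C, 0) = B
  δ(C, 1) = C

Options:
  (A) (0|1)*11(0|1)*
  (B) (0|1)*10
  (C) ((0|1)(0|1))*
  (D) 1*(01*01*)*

Check each option against the DFA on short strings; one disagreement eliminates an option:
  (A) (0|1)*11(0|1)*: on '10' the DFA goes A → C → B and accepts (B ∈ Accept), but the regex does not match it → eliminate
  (B) (0|1)*10: agrees with the DFA on every string of length ≤ 6
  (C) ((0|1)(0|1))*: on ε the DFA stays in A and rejects (A ∉ Accept), but the regex matches it → eliminate
  (D) 1*(01*01*)*: on ε the DFA stays in A and rejects (A ∉ Accept), but the regex matches it → eliminate
Only (B) is consistent with the DFA.
(B) (0|1)*10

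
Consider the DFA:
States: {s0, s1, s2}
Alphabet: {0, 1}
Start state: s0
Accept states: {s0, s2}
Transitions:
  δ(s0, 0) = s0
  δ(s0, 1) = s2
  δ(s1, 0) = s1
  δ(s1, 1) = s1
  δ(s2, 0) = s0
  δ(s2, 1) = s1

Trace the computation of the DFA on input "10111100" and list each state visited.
read '1': s0 → s2
  read '0': s2 → s0
  read '1': s0 → s2
  read '1': s2 → s1
  read '1': s1 → s1
  read '1': s1 → s1
  read '0': s1 → s1
  read '0': s1 → s1
s0 -> s2 -> s0 -> s2 -> s1 -> s1 -> s1 -> s1 -> s1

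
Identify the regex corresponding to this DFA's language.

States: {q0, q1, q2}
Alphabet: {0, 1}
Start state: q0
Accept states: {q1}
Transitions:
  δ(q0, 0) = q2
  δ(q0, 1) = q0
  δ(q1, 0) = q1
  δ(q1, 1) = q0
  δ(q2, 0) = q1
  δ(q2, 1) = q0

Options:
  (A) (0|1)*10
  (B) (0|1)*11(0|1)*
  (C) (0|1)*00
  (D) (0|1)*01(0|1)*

Check each option against the DFA on short strings; one disagreement eliminates an option:
  (A) (0|1)*10: on '00' the DFA goes q0 → q2 → q1 and accepts (q1 ∈ Accept), but the regex does not match it → eliminate
  (B) (0|1)*11(0|1)*: on '00' the DFA goes q0 → q2 → q1 and accepts (q1 ∈ Accept), but the regex does not match it → eliminate
  (C) (0|1)*00: agrees with the DFA on every string of length ≤ 6
  (D) (0|1)*01(0|1)*: on '00' the DFA goes q0 → q2 → q1 and accepts (q1 ∈ Accept), but the regex does not match it → eliminate
Only (C) is consistent with the DFA.
(C) (0|1)*00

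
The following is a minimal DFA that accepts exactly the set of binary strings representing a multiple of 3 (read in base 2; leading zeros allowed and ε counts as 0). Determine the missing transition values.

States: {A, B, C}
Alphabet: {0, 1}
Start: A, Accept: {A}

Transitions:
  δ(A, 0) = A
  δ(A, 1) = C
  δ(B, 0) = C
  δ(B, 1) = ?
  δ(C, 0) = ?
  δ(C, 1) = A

From the language and accept set, identify what each state tracks — A: value ≡ 0 (mod 3); B: value ≡ 2 (mod 3); C: value ≡ 1 (mod 3).
Each missing δ(q, a) is the state matching the new tracked value after reading a.
δ(B, 1) = B; δ(C, 0) = B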